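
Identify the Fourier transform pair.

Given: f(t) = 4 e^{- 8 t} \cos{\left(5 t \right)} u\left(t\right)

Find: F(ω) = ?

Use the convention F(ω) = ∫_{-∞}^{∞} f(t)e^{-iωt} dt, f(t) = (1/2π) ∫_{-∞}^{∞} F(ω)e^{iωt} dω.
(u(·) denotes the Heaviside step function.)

F(ω) = \frac{4 \left(i \omega + 8\right)}{\left(i \omega + 8\right)^{2} + 25}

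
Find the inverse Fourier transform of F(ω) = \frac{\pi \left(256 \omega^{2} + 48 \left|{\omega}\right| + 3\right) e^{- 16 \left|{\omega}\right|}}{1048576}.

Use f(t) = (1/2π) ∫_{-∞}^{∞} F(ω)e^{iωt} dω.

f(t) = \frac{8}{\left(t^{2} + 256\right)^{3}}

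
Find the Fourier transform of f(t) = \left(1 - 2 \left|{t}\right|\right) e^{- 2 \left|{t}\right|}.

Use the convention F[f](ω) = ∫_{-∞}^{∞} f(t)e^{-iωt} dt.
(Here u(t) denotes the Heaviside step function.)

F(ω) = \frac{8 \omega^{2}}{\left(\omega^{2} + 4\right)^{2}}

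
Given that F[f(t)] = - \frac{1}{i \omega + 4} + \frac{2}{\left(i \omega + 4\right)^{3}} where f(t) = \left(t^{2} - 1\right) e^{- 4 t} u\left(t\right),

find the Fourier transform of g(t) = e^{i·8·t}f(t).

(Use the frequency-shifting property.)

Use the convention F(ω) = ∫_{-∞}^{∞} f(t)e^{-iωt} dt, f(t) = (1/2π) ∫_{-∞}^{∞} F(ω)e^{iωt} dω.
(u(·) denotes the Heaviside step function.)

F[g](ω) = \frac{2 i \left(\omega - 8\right) - \left(i \left(\omega - 8\right) + 4\right)^{3} + 8}{\left(i \left(\omega - 8\right) + 4\right)^{4}}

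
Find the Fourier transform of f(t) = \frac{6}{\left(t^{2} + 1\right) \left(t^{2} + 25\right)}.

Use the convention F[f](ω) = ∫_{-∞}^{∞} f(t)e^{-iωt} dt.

F(ω) = \frac{\pi e^{- \left|{\omega}\right|}}{4} - \frac{\pi e^{- 5 \left|{\omega}\right|}}{20}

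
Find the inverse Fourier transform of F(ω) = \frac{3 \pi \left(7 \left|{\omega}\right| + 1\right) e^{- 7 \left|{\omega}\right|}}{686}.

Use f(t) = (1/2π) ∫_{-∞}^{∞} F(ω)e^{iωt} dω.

f(t) = \frac{3}{\left(t^{2} + 49\right)^{2}}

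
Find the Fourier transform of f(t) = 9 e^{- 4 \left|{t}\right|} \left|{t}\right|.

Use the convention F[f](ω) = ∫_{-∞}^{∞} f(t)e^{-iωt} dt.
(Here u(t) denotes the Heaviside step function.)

F(ω) = \frac{18 \left(16 - \omega^{2}\right)}{\left(\omega^{2} + 16\right)^{2}}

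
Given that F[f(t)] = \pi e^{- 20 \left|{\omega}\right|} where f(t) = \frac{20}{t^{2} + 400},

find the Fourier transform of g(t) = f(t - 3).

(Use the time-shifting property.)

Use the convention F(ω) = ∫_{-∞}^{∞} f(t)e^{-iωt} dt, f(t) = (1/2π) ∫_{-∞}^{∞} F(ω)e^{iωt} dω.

F[g](ω) = \pi e^{- 3 i \omega - 20 \left|{\omega}\right|}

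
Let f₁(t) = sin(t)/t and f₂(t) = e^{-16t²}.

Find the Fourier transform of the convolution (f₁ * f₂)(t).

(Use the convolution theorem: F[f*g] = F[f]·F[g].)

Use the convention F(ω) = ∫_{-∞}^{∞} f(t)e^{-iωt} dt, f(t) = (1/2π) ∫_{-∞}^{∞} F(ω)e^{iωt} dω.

F[f₁*f₂](ω) = \begin{cases} \frac{\pi^{\frac{3}{2}} e^{- \frac{\omega^{2}}{64}}}{4} & \text{for}\: \omega > -1 \wedge \omega < 1 \\0 & \text{otherwise} \end{cases}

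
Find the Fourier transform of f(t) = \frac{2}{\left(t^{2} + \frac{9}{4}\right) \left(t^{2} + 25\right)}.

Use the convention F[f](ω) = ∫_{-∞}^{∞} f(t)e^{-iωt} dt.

F(ω) = - \frac{8 \pi e^{- 5 \left|{\omega}\right|}}{455} + \frac{16 \pi e^{- \frac{3 \left|{\omega}\right|}{2}}}{273}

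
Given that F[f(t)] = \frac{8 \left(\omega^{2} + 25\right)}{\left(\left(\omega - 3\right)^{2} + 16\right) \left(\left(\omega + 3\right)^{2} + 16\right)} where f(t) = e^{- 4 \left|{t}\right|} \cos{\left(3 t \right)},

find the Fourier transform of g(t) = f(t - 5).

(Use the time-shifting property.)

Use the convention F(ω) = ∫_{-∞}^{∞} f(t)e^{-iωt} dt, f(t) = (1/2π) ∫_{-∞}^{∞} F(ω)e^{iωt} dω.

F[g](ω) = \frac{8 \left(\omega^{2} + 25\right) e^{- 5 i \omega}}{\omega^{4} + 14 \omega^{2} + 625}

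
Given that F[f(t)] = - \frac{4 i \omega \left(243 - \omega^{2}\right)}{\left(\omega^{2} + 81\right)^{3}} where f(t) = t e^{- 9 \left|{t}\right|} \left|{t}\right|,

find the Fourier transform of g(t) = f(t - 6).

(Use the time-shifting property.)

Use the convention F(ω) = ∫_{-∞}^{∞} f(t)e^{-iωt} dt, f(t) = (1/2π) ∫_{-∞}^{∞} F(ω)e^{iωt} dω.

F[g](ω) = \frac{4 i \omega \left(\omega^{2} - 243\right) e^{- 6 i \omega}}{\left(\omega^{2} + 81\right)^{3}}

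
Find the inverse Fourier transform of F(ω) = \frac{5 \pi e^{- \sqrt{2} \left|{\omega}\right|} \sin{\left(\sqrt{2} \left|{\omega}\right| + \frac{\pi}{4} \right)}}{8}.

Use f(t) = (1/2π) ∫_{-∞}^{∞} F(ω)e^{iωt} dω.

f(t) = \frac{5}{t^{4} + 16}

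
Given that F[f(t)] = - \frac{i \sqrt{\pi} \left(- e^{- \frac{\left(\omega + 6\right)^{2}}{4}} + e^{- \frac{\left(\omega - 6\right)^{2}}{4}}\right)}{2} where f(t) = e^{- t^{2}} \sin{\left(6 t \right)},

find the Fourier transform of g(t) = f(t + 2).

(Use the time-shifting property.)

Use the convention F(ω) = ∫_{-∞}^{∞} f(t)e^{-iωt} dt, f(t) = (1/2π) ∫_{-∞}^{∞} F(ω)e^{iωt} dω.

F[g](ω) = \frac{i \sqrt{\pi} \left(1 - e^{6 \omega}\right) e^{- \frac{\omega^{2}}{4} - 3 \omega + 2 i \omega - 9}}{2}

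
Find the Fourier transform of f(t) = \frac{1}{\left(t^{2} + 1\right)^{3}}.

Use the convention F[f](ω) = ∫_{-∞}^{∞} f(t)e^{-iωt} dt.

F(ω) = \frac{\pi \left(\omega^{2} + 3 \left|{\omega}\right| + 3\right) e^{- \left|{\omega}\right|}}{8}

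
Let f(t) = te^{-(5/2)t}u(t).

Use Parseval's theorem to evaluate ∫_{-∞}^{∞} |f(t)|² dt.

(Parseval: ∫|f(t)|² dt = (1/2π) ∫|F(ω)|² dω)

∫|f(t)|² dt = \frac{2}{125}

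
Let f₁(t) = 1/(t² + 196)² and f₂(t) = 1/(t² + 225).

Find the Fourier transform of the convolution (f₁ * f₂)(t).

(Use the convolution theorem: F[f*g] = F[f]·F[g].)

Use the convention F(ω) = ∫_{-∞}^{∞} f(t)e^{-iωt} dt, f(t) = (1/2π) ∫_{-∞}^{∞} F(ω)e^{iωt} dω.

F[f₁*f₂](ω) = \frac{\pi^{2} \left(14 \left|{\omega}\right| + 1\right) e^{- 29 \left|{\omega}\right|}}{82320}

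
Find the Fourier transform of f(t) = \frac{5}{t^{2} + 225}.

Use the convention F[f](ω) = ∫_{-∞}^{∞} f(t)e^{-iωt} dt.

F(ω) = \frac{\pi e^{- 15 \left|{\omega}\right|}}{3}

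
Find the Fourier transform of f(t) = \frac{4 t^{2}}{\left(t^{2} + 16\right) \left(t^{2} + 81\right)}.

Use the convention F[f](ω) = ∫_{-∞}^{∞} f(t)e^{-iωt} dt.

F(ω) = \frac{4 \pi \left(9 - 4 e^{5 \left|{\omega}\right|}\right) e^{- 9 \left|{\omega}\right|}}{65}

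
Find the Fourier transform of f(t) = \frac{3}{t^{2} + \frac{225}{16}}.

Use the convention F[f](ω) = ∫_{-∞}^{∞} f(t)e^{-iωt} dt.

F(ω) = \frac{4 \pi e^{- \frac{15 \left|{\omega}\right|}{4}}}{5}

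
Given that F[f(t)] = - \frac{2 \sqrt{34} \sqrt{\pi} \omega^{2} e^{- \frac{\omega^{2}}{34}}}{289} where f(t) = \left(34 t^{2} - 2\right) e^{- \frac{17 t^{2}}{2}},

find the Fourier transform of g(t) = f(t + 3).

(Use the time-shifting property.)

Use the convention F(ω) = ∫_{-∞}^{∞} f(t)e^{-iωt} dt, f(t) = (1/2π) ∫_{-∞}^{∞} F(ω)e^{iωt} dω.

F[g](ω) = - \frac{2 \sqrt{34} \sqrt{\pi} \omega^{2} e^{- \frac{\omega \left(\omega - 102 i\right)}{34}}}{289}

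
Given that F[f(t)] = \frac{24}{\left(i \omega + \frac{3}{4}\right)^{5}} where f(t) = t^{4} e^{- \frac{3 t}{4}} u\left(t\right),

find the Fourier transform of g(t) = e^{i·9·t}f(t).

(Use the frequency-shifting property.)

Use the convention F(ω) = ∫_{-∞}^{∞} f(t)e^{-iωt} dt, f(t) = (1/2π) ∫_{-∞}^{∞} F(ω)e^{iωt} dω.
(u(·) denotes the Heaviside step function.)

F[g](ω) = \frac{24576}{\left(4 i \left(\omega - 9\right) + 3\right)^{5}}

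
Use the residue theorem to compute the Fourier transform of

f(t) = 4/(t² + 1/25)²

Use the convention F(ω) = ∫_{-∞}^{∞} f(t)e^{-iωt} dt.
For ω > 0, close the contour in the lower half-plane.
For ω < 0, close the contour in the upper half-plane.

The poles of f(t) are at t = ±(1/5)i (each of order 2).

Let g(z) = f(z)e^{-iωz}; for large |z| the factor e^{-iωz} decays in the lower half-plane when ω > 0 and in the upper half-plane when ω < 0.

Case ω > 0 (lower half-plane, clockwise contour ⇒ F(ω) = -2πi·ΣRes):
  Res_{z = - \frac{i}{5}} g(z) = 25 i \left(\omega + 5\right) e^{- \frac{\omega}{5}} (pole of order 2)
  F(ω) = -2πi·ΣRes = 50 \pi \left(\omega + 5\right) e^{- \frac{\omega}{5}}

Case ω < 0 (upper half-plane, counterclockwise contour ⇒ F(ω) = +2πi·ΣRes):
  Res_{z = \frac{i}{5}} g(z) = 25 i \left(\omega - 5\right) e^{\frac{\omega}{5}} (pole of order 2)
  F(ω) = 2πi·ΣRes = 50 \pi \left(5 - \omega\right) e^{\frac{\omega}{5}}

Both cases combine into a single formula in |ω|:

F(ω) = 50 \pi \left(\left|{\omega}\right| + 5\right) e^{- \frac{\left|{\omega}\right|}{5}}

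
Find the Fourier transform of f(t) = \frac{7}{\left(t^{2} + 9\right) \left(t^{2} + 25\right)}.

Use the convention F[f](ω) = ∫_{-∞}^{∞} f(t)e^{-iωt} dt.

F(ω) = \frac{7 \pi \left(5 e^{2 \left|{\omega}\right|} - 3\right) e^{- 5 \left|{\omega}\right|}}{240}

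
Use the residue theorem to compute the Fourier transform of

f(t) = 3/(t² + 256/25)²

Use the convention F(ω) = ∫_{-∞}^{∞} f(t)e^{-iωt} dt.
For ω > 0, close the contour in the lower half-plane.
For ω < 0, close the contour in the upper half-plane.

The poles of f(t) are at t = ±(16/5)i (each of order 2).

Let g(z) = f(z)e^{-iωz}; for large |z| the factor e^{-iωz} decays in the lower half-plane when ω > 0 and in the upper half-plane when ω < 0.

Case ω > 0 (lower half-plane, clockwise contour ⇒ F(ω) = -2πi·ΣRes):
  Res_{z = - \frac{16 i}{5}} g(z) = \frac{75 i \left(16 \omega + 5\right) e^{- \frac{16 \omega}{5}}}{16384} (pole of order 2)
  F(ω) = -2πi·ΣRes = \frac{75 \pi \left(16 \omega + 5\right) e^{- \frac{16 \omega}{5}}}{8192}

Case ω < 0 (upper half-plane, counterclockwise contour ⇒ F(ω) = +2πi·ΣRes):
  Res_{z = \frac{16 i}{5}} g(z) = \frac{75 i \left(16 \omega - 5\right) e^{\frac{16 \omega}{5}}}{16384} (pole of order 2)
  F(ω) = 2πi·ΣRes = \frac{75 \pi \left(5 - 16 \omega\right) e^{\frac{16 \omega}{5}}}{8192}

Both cases combine into a single formula in |ω|:

F(ω) = \frac{75 \pi \left(16 \left|{\omega}\right| + 5\right) e^{- \frac{16 \left|{\omega}\right|}{5}}}{8192}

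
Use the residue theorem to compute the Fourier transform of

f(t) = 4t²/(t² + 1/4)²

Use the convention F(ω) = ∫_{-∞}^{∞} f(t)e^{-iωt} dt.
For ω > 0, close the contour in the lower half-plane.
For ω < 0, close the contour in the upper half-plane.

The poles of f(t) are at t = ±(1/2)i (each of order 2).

Let g(z) = f(z)e^{-iωz}; for large |z| the factor e^{-iωz} decays in the lower half-plane when ω > 0 and in the upper half-plane when ω < 0.

Case ω > 0 (lower half-plane, clockwise contour ⇒ F(ω) = -2πi·ΣRes):
  Res_{z = - \frac{i}{2}} g(z) = i \left(2 - \omega\right) e^{- \frac{\omega}{2}} (pole of order 2)
  F(ω) = -2πi·ΣRes = 2 \pi \left(2 - \omega\right) e^{- \frac{\omega}{2}}

Case ω < 0 (upper half-plane, counterclockwise contour ⇒ F(ω) = +2πi·ΣRes):
  Res_{z = \frac{i}{2}} g(z) = i \left(- \omega - 2\right) e^{\frac{\omega}{2}} (pole of order 2)
  F(ω) = 2πi·ΣRes = 2 \pi \left(\omega + 2\right) e^{\frac{\omega}{2}}

Both cases combine into a single formula in |ω|:

F(ω) = 2 \pi \left(2 - \left|{\omega}\right|\right) e^{- \frac{\left|{\omega}\right|}{2}}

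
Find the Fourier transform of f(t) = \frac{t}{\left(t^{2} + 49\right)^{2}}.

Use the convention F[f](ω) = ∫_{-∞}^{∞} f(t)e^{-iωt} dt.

F(ω) = - \frac{i \pi \omega e^{- 7 \left|{\omega}\right|}}{14}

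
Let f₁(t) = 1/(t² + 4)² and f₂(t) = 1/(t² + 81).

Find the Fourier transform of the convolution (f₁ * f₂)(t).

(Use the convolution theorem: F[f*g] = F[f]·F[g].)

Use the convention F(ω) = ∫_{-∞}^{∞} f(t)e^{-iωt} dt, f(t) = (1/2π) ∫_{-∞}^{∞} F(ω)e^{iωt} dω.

F[f₁*f₂](ω) = \frac{\pi^{2} \left(2 \left|{\omega}\right| + 1\right) e^{- 11 \left|{\omega}\right|}}{144}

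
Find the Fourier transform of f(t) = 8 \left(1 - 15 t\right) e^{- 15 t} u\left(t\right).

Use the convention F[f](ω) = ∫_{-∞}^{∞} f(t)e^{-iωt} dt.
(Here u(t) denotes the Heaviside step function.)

F(ω) = \frac{8 i \omega}{- \omega^{2} + 30 i \omega + 225}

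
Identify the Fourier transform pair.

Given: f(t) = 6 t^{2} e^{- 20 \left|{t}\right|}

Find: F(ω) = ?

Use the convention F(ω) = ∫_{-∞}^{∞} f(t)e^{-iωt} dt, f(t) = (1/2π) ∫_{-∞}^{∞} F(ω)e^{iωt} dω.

F(ω) = \frac{480 \left(400 - 3 \omega^{2}\right)}{\left(\omega^{2} + 400\right)^{3}}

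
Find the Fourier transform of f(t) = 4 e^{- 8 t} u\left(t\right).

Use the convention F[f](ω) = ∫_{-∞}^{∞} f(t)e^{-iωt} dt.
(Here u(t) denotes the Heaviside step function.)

F(ω) = \frac{4}{i \omega + 8}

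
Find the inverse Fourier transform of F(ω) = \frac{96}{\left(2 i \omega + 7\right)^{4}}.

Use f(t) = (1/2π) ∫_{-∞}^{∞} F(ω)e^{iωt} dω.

f(t) = t^{3} e^{- \frac{7 t}{2}} u\left(t\right)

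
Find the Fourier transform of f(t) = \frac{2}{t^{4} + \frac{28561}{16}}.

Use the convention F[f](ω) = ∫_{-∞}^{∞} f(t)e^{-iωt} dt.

F(ω) = \frac{16 \pi e^{- \frac{13 \sqrt{2} \left|{\omega}\right|}{4}} \sin{\left(\frac{13 \sqrt{2} \left|{\omega}\right|}{4} + \frac{\pi}{4} \right)}}{2197}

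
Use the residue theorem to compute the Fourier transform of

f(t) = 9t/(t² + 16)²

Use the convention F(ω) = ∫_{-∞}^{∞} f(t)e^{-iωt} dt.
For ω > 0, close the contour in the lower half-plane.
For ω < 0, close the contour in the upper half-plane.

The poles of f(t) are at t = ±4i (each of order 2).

Let g(z) = f(z)e^{-iωz}; for large |z| the factor e^{-iωz} decays in the lower half-plane when ω > 0 and in the upper half-plane when ω < 0.

Case ω > 0 (lower half-plane, clockwise contour ⇒ F(ω) = -2πi·ΣRes):
  Res_{z = - 4 i} g(z) = \frac{9 \omega e^{- 4 \omega}}{16} (pole of order 2)
  F(ω) = -2πi·ΣRes = - \frac{9 i \pi \omega e^{- 4 \omega}}{8}

Case ω < 0 (upper half-plane, counterclockwise contour ⇒ F(ω) = +2πi·ΣRes):
  Res_{z = 4 i} g(z) = - \frac{9 \omega e^{4 \omega}}{16} (pole of order 2)
  F(ω) = 2πi·ΣRes = - \frac{9 i \pi \omega e^{4 \omega}}{8}

Both cases combine into a single formula in |ω|:

F(ω) = - \frac{9 i \pi \omega e^{- 4 \left|{\omega}\right|}}{8}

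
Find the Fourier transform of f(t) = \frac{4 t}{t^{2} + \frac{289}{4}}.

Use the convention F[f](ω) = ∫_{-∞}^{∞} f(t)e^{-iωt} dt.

F(ω) = - 4 i \pi e^{- \frac{17 \left|{\omega}\right|}{2}} \operatorname{sign}{\left(\omega \right)}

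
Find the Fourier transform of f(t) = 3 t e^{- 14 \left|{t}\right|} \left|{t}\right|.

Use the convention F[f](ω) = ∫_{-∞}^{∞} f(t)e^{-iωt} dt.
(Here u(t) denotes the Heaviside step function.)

F(ω) = \frac{12 i \omega \left(\omega^{2} - 588\right)}{\left(\omega^{2} + 196\right)^{3}}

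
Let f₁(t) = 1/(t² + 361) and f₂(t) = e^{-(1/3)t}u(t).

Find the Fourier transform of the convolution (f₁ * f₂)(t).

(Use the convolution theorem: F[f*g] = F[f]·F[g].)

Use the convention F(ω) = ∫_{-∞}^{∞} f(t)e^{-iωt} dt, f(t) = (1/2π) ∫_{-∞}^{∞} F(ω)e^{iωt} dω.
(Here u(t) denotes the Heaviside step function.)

F[f₁*f₂](ω) = \frac{3 \pi e^{- 19 \left|{\omega}\right|}}{19 \left(3 i \omega + 1\right)}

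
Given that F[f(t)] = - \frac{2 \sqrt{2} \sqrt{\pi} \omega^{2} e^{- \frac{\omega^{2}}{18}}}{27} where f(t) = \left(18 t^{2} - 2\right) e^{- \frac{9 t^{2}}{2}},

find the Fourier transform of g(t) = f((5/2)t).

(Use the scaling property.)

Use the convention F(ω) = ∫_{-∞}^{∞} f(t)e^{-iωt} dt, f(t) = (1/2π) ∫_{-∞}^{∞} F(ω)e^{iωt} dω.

F[g](ω) = - \frac{16 \sqrt{2} \sqrt{\pi} \omega^{2} e^{- \frac{2 \omega^{2}}{225}}}{3375}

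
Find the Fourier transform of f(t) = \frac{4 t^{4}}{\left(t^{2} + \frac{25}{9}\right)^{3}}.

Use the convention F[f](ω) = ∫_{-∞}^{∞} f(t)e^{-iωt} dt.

F(ω) = \frac{\pi \left(25 \omega^{2} - 75 \left|{\omega}\right| + 27\right) e^{- \frac{5 \left|{\omega}\right|}{3}}}{30}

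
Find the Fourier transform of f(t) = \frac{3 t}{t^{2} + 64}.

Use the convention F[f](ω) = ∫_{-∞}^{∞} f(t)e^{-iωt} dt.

F(ω) = - 3 i \pi e^{- 8 \left|{\omega}\right|} \operatorname{sign}{\left(\omega \right)}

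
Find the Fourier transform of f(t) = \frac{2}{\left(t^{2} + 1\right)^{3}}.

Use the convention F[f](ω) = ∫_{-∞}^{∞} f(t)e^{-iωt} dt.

F(ω) = \frac{\pi \left(\omega^{2} + 3 \left|{\omega}\right| + 3\right) e^{- \left|{\omega}\right|}}{4}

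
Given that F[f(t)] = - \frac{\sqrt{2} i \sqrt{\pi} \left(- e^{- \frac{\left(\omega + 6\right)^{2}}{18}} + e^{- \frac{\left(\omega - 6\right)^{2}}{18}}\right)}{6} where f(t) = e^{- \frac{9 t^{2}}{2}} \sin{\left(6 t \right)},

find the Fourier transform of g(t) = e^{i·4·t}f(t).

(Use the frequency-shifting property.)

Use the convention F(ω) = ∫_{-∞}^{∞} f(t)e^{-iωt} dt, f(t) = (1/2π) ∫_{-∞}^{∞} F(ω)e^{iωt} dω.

F[g](ω) = \frac{\sqrt{2} i \sqrt{\pi} \left(- e^{\frac{4 \omega}{3}} + e^{\frac{16}{3}}\right) e^{- \frac{\omega^{2}}{18} - \frac{2 \omega}{9} - \frac{50}{9}}}{6}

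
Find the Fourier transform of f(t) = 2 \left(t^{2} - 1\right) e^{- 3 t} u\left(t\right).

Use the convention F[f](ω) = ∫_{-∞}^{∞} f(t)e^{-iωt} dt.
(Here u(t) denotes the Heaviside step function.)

F(ω) = \frac{2 \left(2 i \omega - \left(i \omega + 3\right)^{3} + 6\right)}{\left(i \omega + 3\right)^{4}}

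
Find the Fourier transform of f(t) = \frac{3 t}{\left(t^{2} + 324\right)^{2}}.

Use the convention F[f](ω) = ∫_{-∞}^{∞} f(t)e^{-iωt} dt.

F(ω) = - \frac{i \pi \omega e^{- 18 \left|{\omega}\right|}}{12}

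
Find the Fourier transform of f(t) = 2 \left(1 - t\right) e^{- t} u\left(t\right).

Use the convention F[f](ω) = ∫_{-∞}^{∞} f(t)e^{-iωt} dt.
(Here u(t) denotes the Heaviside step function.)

F(ω) = \frac{2 i \omega}{- \omega^{2} + 2 i \omega + 1}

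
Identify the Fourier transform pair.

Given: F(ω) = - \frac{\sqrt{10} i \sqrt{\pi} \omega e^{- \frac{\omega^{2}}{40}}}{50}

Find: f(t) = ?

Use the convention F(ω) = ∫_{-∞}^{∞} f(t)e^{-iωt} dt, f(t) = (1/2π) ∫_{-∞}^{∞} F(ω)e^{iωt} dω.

f(t) = 4 t e^{- 10 t^{2}}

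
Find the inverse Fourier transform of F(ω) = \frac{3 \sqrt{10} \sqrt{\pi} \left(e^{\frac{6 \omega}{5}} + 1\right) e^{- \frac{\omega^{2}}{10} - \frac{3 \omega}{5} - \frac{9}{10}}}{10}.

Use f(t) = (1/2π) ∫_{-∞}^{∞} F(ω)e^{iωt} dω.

f(t) = 3 e^{- \frac{5 t^{2}}{2}} \cos{\left(3 t \right)}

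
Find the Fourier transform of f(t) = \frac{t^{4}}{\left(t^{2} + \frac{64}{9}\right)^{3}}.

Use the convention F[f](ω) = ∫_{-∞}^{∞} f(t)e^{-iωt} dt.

F(ω) = \frac{\pi \left(64 \omega^{2} - 120 \left|{\omega}\right| + 27\right) e^{- \frac{8 \left|{\omega}\right|}{3}}}{192}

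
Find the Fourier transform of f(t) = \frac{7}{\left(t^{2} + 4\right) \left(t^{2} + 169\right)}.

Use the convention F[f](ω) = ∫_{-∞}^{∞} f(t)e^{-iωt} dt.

F(ω) = \frac{7 \pi \left(13 e^{11 \left|{\omega}\right|} - 2\right) e^{- 13 \left|{\omega}\right|}}{4290}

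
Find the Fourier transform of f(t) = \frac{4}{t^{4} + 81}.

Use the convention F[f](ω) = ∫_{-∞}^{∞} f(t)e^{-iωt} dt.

F(ω) = \frac{4 \pi e^{- \frac{3 \sqrt{2} \left|{\omega}\right|}{2}} \sin{\left(\frac{3 \sqrt{2} \left|{\omega}\right|}{2} + \frac{\pi}{4} \right)}}{27}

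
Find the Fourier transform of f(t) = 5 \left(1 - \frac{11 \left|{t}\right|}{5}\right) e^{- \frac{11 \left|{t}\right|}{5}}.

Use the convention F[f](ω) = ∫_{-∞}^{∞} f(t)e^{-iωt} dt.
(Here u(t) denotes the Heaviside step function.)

F(ω) = \frac{27500 \omega^{2}}{\left(25 \omega^{2} + 121\right)^{2}}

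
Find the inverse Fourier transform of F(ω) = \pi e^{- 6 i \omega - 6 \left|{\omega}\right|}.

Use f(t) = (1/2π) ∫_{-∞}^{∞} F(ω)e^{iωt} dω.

f(t) = \frac{6}{\left(t - 6\right)^{2} + 36}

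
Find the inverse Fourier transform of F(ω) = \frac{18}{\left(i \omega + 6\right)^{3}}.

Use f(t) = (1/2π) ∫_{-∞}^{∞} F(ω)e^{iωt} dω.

f(t) = 9 t^{2} e^{- 6 t} u\left(t\right)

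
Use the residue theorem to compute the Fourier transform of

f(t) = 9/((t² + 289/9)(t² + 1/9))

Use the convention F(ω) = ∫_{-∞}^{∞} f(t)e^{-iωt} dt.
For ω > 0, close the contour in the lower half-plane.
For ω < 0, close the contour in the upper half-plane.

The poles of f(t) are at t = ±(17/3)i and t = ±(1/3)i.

Let g(z) = f(z)e^{-iωz}; for large |z| the factor e^{-iωz} decays in the lower half-plane when ω > 0 and in the upper half-plane when ω < 0.

Case ω > 0 (lower half-plane, clockwise contour ⇒ F(ω) = -2πi·ΣRes):
  Res_{z = - \frac{17 i}{3}} g(z) = - \frac{27 i e^{- \frac{17 \omega}{3}}}{1088}
  Res_{z = - \frac{i}{3}} g(z) = \frac{27 i e^{- \frac{\omega}{3}}}{64}
  F(ω) = -2πi·ΣRes = \frac{27 \pi \left(17 e^{\frac{16 \omega}{3}} - 1\right) e^{- \frac{17 \omega}{3}}}{544}

Case ω < 0 (upper half-plane, counterclockwise contour ⇒ F(ω) = +2πi·ΣRes):
  Res_{z = \frac{17 i}{3}} g(z) = \frac{27 i e^{\frac{17 \omega}{3}}}{1088}
  Res_{z = \frac{i}{3}} g(z) = - \frac{27 i e^{\frac{\omega}{3}}}{64}
  F(ω) = 2πi·ΣRes = \frac{27 \pi \left(17 - e^{\frac{16 \omega}{3}}\right) e^{\frac{\omega}{3}}}{544}

Both cases combine into a single formula in |ω|:

F(ω) = \frac{27 \pi \left(17 e^{\frac{16 \left|{\omega}\right|}{3}} - 1\right) e^{- \frac{17 \left|{\omega}\right|}{3}}}{544}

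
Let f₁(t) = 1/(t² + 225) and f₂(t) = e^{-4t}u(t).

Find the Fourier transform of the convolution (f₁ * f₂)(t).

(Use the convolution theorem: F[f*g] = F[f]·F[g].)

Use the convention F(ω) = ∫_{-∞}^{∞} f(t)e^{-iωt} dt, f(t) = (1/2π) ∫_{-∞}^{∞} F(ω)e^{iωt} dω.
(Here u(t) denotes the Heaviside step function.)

F[f₁*f₂](ω) = \frac{\pi e^{- 15 \left|{\omega}\right|}}{15 \left(i \omega + 4\right)}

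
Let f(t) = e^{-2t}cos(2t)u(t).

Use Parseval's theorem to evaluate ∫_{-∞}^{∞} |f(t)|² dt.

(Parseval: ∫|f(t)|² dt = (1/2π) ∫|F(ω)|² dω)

∫|f(t)|² dt = \frac{3}{16}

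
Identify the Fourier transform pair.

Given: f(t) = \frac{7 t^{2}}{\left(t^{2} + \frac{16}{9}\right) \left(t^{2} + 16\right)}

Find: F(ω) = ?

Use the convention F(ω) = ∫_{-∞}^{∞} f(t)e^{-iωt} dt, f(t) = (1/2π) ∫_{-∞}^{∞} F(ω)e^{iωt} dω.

F(ω) = \frac{63 \pi e^{- 4 \left|{\omega}\right|}}{32} - \frac{21 \pi e^{- \frac{4 \left|{\omega}\right|}{3}}}{32}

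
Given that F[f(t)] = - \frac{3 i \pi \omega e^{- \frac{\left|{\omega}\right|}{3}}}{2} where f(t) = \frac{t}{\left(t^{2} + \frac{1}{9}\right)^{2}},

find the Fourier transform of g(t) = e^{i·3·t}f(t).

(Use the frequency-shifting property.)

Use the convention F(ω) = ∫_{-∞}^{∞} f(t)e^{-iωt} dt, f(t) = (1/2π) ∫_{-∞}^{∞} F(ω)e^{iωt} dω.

F[g](ω) = \frac{3 i \pi \left(3 - \omega\right) e^{- \frac{\left|{\omega - 3}\right|}{3}}}{2}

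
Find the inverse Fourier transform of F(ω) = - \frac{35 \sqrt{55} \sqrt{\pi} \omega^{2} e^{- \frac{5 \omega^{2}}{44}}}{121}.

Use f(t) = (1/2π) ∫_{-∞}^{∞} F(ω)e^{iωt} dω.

f(t) = 7 \left(\frac{44 t^{2}}{5} - 2\right) e^{- \frac{11 t^{2}}{5}}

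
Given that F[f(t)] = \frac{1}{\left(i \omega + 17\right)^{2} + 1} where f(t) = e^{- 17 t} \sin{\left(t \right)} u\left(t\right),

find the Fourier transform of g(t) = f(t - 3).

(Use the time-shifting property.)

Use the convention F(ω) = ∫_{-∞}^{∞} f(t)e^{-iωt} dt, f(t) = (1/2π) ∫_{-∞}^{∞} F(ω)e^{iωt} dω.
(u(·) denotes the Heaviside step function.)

F[g](ω) = \frac{e^{- 3 i \omega}}{\left(i \omega + 17\right)^{2} + 1}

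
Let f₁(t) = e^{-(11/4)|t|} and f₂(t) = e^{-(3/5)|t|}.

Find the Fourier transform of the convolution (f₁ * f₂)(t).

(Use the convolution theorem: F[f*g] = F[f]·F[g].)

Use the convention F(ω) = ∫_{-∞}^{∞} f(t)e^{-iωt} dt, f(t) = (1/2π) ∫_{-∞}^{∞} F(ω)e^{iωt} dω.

F[f₁*f₂](ω) = \frac{2640}{400 \omega^{4} + 3169 \omega^{2} + 1089}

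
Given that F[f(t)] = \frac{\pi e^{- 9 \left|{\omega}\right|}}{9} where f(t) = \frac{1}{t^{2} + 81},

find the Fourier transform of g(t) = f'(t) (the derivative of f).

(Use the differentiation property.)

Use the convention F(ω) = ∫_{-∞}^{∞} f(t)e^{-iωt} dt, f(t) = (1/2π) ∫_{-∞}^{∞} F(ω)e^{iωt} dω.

F[g](ω) = \frac{i \pi \omega e^{- 9 \left|{\omega}\right|}}{9}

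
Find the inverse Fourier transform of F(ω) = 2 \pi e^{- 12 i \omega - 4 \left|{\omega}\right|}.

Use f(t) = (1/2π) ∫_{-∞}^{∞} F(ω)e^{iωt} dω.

f(t) = \frac{8}{\left(t - 12\right)^{2} + 16}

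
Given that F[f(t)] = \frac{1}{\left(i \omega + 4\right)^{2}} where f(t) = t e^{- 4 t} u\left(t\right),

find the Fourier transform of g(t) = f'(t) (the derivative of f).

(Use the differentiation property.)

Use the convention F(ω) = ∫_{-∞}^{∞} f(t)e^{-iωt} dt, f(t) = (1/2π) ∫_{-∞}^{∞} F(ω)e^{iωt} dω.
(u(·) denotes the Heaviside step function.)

F[g](ω) = \frac{i \omega}{\left(i \omega + 4\right)^{2}}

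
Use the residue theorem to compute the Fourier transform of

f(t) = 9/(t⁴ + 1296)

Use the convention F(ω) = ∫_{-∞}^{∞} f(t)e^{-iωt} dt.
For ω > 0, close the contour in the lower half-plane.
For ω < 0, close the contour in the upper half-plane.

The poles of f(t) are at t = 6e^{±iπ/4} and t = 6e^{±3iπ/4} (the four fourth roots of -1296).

Let g(z) = f(z)e^{-iωz}; for large |z| the factor e^{-iωz} decays in the lower half-plane when ω > 0 and in the upper half-plane when ω < 0.

Case ω > 0 (lower half-plane, clockwise contour ⇒ F(ω) = -2πi·ΣRes):
  Res_{z = - 3 \sqrt{2} - 3 \sqrt{2} i} g(z) = \frac{\sqrt{2} i \left(1 - i\right) e^{3 \sqrt{2} \omega \left(-1 + i\right)}}{192}
  Res_{z = 3 \sqrt{2} - 3 \sqrt{2} i} g(z) = \frac{\sqrt{2} i \left(1 + i\right) e^{- 3 \sqrt{2} \omega \left(1 + i\right)}}{192}
  F(ω) = -2πi·ΣRes = \frac{\sqrt{2} \pi \left(1 - i\right) \left(e^{6 \sqrt{2} i \omega} + i\right) e^{- 3 \sqrt{2} \omega \left(1 + i\right)}}{96} = \frac{\pi e^{- 3 \sqrt{2} \omega} \sin{\left(3 \sqrt{2} \omega + \frac{\pi}{4} \right)}}{24}

Case ω < 0 (upper half-plane, counterclockwise contour ⇒ F(ω) = +2πi·ΣRes):
  Res_{z = 3 \sqrt{2} + 3 \sqrt{2} i} g(z) = \frac{\sqrt{2} i \left(-1 + i\right) e^{3 \sqrt{2} \omega \left(1 - i\right)}}{192}
  Res_{z = - 3 \sqrt{2} + 3 \sqrt{2} i} g(z) = \frac{\sqrt{2} \left(1 - i\right) e^{3 \sqrt{2} \omega \left(1 + i\right)}}{192}
  F(ω) = 2πi·ΣRes = - \frac{\sqrt{2} i \pi \left(i \left(1 - i\right) e^{3 \sqrt{2} \omega \left(1 - i\right)} - \left(1 - i\right) e^{3 \sqrt{2} \omega \left(1 + i\right)}\right)}{96} = \frac{\pi e^{3 \sqrt{2} \omega} \cos{\left(3 \sqrt{2} \omega + \frac{\pi}{4} \right)}}{24}

Both cases combine into a single formula in |ω|:

F(ω) = \frac{\pi e^{- 3 \sqrt{2} \left|{\omega}\right|} \sin{\left(3 \sqrt{2} \left|{\omega}\right| + \frac{\pi}{4} \right)}}{24}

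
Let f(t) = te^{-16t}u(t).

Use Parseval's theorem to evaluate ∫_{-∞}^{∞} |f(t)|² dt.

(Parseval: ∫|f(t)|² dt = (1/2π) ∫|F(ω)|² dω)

∫|f(t)|² dt = \frac{1}{16384}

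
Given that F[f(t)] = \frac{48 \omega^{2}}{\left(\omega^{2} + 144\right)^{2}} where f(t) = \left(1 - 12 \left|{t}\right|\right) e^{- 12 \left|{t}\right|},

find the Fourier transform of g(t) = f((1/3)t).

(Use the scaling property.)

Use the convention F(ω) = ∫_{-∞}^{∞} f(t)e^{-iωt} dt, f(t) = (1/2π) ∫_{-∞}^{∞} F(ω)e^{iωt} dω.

F[g](ω) = \frac{16 \omega^{2}}{\left(\omega^{2} + 16\right)^{2}}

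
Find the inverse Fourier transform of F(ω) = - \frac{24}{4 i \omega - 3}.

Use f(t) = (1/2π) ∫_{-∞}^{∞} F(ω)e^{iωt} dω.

f(t) = 6 e^{\frac{3 t}{4}} u\left(- t\right)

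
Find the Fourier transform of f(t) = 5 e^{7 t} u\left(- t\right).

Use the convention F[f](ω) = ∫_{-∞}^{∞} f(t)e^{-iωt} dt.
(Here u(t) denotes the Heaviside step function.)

F(ω) = - \frac{5}{i \omega - 7}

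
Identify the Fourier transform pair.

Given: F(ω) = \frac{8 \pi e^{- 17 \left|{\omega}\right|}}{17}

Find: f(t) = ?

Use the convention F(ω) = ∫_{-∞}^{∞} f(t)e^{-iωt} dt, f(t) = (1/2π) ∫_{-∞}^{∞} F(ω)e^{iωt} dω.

f(t) = \frac{8}{t^{2} + 289}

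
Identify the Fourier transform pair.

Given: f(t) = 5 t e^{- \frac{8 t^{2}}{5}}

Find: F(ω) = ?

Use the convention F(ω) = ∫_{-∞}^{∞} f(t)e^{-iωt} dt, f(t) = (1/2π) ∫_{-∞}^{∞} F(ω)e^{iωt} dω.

F(ω) = - \frac{25 \sqrt{10} i \sqrt{\pi} \omega e^{- \frac{5 \omega^{2}}{32}}}{64}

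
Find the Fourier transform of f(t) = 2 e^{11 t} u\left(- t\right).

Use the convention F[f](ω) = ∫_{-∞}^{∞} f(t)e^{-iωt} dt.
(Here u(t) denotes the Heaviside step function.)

F(ω) = - \frac{2}{i \omega - 11}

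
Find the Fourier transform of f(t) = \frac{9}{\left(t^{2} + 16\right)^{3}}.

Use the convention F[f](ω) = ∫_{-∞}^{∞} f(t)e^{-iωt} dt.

F(ω) = \frac{9 \pi \left(16 \omega^{2} + 12 \left|{\omega}\right| + 3\right) e^{- 4 \left|{\omega}\right|}}{8192}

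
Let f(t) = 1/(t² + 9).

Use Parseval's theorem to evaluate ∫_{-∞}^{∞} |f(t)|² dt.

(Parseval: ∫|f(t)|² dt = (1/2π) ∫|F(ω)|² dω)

∫|f(t)|² dt = \frac{\pi}{54}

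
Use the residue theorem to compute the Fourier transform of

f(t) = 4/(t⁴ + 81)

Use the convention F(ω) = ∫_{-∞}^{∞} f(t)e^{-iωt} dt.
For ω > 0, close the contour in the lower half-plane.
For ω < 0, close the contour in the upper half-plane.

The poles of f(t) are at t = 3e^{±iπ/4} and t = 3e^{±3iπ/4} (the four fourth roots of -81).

Let g(z) = f(z)e^{-iωz}; for large |z| the factor e^{-iωz} decays in the lower half-plane when ω > 0 and in the upper half-plane when ω < 0.

Case ω > 0 (lower half-plane, clockwise contour ⇒ F(ω) = -2πi·ΣRes):
  Res_{z = - \frac{3 \sqrt{2}}{2} - \frac{3 \sqrt{2} i}{2}} g(z) = \frac{\sqrt{2} i \left(1 - i\right) e^{\frac{3 \sqrt{2} \omega \left(-1 + i\right)}{2}}}{54}
  Res_{z = \frac{3 \sqrt{2}}{2} - \frac{3 \sqrt{2} i}{2}} g(z) = \frac{\sqrt{2} i \left(1 + i\right) e^{- \frac{3 \sqrt{2} \omega \left(1 + i\right)}{2}}}{54}
  F(ω) = -2πi·ΣRes = \frac{\sqrt{2} \pi \left(\left(1 - i\right) e^{3 \sqrt{2} i \omega} + 1 + i\right) e^{- \frac{3 \sqrt{2} \omega \left(1 + i\right)}{2}}}{27} = \frac{4 \pi e^{- \frac{3 \sqrt{2} \omega}{2}} \sin{\left(\frac{3 \sqrt{2} \omega}{2} + \frac{\pi}{4} \right)}}{27}

Case ω < 0 (upper half-plane, counterclockwise contour ⇒ F(ω) = +2πi·ΣRes):
  Res_{z = \frac{3 \sqrt{2}}{2} + \frac{3 \sqrt{2} i}{2}} g(z) = \frac{\sqrt{2} i \left(-1 + i\right) e^{\frac{3 \sqrt{2} \omega \left(1 - i\right)}{2}}}{54}
  Res_{z = - \frac{3 \sqrt{2}}{2} + \frac{3 \sqrt{2} i}{2}} g(z) = \frac{\sqrt{2} \left(1 - i\right) e^{\frac{3 \sqrt{2} \omega \left(1 + i\right)}{2}}}{54}
  F(ω) = 2πi·ΣRes = - \frac{\sqrt{2} i \pi \left(i \left(1 - i\right) e^{\frac{3 \sqrt{2} \omega \left(1 - i\right)}{2}} - \left(1 - i\right) e^{\frac{3 \sqrt{2} \omega \left(1 + i\right)}{2}}\right)}{27} = \frac{4 \pi e^{\frac{3 \sqrt{2} \omega}{2}} \cos{\left(\frac{3 \sqrt{2} \omega}{2} + \frac{\pi}{4} \right)}}{27}

Both cases combine into a single formula in |ω|:

F(ω) = \frac{4 \pi e^{- \frac{3 \sqrt{2} \left|{\omega}\right|}{2}} \sin{\left(\frac{3 \sqrt{2} \left|{\omega}\right|}{2} + \frac{\pi}{4} \right)}}{27}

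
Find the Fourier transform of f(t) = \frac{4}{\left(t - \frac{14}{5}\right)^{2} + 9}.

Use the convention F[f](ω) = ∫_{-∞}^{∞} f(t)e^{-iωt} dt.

F(ω) = \frac{4 \pi e^{- \frac{14 i \omega}{5} - 3 \left|{\omega}\right|}}{3}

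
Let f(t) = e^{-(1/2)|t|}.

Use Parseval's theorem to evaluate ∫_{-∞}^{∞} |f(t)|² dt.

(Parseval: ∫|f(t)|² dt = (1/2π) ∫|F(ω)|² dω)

∫|f(t)|² dt = 2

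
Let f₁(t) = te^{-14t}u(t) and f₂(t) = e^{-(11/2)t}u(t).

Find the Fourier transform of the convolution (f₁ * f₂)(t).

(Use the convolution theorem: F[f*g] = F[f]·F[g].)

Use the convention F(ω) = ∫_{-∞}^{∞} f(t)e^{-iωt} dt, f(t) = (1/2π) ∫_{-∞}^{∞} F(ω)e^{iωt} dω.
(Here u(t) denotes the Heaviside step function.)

F[f₁*f₂](ω) = \frac{2}{\left(i \omega + 14\right)^{2} \left(2 i \omega + 11\right)}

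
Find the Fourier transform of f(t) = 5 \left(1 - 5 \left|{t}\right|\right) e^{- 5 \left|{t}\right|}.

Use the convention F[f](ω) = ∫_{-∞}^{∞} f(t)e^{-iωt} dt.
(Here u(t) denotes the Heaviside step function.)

F(ω) = \frac{100 \omega^{2}}{\left(\omega^{2} + 25\right)^{2}}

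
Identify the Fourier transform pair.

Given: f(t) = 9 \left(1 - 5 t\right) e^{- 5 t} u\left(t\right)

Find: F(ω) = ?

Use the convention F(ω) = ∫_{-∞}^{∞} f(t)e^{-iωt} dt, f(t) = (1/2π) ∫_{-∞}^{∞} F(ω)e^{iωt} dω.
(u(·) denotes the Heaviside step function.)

F(ω) = \frac{9 i \omega}{- \omega^{2} + 10 i \omega + 25}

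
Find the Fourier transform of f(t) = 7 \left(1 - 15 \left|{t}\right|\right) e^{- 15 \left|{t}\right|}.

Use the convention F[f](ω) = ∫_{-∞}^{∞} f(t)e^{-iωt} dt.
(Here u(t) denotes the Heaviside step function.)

F(ω) = \frac{420 \omega^{2}}{\left(\omega^{2} + 225\right)^{2}}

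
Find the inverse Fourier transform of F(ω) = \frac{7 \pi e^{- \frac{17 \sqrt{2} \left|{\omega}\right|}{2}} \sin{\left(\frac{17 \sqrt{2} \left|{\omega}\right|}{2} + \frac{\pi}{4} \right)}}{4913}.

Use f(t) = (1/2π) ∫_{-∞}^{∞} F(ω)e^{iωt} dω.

f(t) = \frac{7}{t^{4} + 83521}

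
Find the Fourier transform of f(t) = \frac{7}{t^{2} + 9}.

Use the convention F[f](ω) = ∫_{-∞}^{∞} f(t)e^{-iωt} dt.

F(ω) = \frac{7 \pi e^{- 3 \left|{\omega}\right|}}{3}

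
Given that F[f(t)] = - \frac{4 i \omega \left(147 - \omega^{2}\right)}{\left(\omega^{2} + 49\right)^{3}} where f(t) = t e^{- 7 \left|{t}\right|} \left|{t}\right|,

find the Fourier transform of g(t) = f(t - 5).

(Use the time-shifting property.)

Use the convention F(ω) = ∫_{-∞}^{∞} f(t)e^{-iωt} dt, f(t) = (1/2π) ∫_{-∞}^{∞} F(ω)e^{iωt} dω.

F[g](ω) = \frac{4 i \omega \left(\omega^{2} - 147\right) e^{- 5 i \omega}}{\left(\omega^{2} + 49\right)^{3}}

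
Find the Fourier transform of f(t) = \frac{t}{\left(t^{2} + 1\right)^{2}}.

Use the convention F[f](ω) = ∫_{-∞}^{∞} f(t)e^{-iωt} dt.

F(ω) = - \frac{i \pi \omega e^{- \left|{\omega}\right|}}{2}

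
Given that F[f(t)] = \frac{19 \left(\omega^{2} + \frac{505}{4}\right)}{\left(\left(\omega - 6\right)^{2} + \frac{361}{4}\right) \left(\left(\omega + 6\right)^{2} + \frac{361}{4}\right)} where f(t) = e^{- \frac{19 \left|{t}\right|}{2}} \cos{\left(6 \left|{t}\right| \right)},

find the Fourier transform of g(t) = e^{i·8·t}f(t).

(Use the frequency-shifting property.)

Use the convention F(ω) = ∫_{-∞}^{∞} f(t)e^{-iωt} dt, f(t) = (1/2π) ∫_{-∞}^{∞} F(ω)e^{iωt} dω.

F[g](ω) = \frac{76 \left(4 \left(\omega - 8\right)^{2} + 505\right)}{\left(4 \left(\omega - 14\right)^{2} + 361\right) \left(4 \left(\omega - 2\right)^{2} + 361\right)}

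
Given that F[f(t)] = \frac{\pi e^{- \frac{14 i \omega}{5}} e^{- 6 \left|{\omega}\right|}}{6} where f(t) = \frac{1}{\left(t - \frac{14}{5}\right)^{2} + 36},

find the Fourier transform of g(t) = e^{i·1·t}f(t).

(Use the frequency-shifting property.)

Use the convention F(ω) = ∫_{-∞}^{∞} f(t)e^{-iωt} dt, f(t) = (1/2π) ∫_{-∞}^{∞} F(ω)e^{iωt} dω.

F[g](ω) = \frac{\pi e^{- \frac{14 i \left(\omega - 1\right)}{5} - 6 \left|{\omega - 1}\right|}}{6}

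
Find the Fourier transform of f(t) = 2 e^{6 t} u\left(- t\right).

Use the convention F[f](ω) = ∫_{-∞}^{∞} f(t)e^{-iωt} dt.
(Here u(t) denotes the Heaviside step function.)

F(ω) = - \frac{2}{i \omega - 6}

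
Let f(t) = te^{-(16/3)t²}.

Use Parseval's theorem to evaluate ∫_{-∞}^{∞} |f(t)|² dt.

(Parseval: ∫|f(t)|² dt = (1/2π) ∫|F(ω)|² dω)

∫|f(t)|² dt = \frac{3 \sqrt{6} \sqrt{\pi}}{512}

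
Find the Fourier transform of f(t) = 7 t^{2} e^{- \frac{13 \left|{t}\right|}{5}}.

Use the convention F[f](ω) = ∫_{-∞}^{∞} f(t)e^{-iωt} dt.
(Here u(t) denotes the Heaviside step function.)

F(ω) = \frac{45500 \left(169 - 75 \omega^{2}\right)}{\left(25 \omega^{2} + 169\right)^{3}}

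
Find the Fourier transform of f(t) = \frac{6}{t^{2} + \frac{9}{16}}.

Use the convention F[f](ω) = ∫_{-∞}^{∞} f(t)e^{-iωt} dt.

F(ω) = 8 \pi e^{- \frac{3 \left|{\omega}\right|}{4}}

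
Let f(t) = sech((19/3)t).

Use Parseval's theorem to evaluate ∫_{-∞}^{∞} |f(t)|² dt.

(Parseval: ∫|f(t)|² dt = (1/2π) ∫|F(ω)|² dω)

∫|f(t)|² dt = \frac{6}{19}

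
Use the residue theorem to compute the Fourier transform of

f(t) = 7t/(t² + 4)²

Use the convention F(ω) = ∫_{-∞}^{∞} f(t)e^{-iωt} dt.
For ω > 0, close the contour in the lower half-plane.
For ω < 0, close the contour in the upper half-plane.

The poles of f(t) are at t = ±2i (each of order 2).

Let g(z) = f(z)e^{-iωz}; for large |z| the factor e^{-iωz} decays in the lower half-plane when ω > 0 and in the upper half-plane when ω < 0.

Case ω > 0 (lower half-plane, clockwise contour ⇒ F(ω) = -2πi·ΣRes):
  Res_{z = - 2 i} g(z) = \frac{7 \omega e^{- 2 \omega}}{8} (pole of order 2)
  F(ω) = -2πi·ΣRes = - \frac{7 i \pi \omega e^{- 2 \omega}}{4}

Case ω < 0 (upper half-plane, counterclockwise contour ⇒ F(ω) = +2πi·ΣRes):
  Res_{z = 2 i} g(z) = - \frac{7 \omega e^{2 \omega}}{8} (pole of order 2)
  F(ω) = 2πi·ΣRes = - \frac{7 i \pi \omega e^{2 \omega}}{4}

Both cases combine into a single formula in |ω|:

F(ω) = - \frac{7 i \pi \omega e^{- 2 \left|{\omega}\right|}}{4}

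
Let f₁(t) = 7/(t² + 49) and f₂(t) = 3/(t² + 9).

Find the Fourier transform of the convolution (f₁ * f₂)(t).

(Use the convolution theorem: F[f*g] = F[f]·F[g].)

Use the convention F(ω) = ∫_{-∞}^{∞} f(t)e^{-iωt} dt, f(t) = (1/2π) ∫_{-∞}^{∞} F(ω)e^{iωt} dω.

F[f₁*f₂](ω) = \pi^{2} e^{- 10 \left|{\omega}\right|}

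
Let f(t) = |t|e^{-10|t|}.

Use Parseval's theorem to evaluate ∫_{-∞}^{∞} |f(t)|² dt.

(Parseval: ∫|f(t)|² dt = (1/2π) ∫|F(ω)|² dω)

∫|f(t)|² dt = \frac{1}{2000}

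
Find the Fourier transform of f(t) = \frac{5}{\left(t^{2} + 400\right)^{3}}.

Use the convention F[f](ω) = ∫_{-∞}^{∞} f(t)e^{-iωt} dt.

F(ω) = \frac{\pi \left(400 \omega^{2} + 60 \left|{\omega}\right| + 3\right) e^{- 20 \left|{\omega}\right|}}{5120000}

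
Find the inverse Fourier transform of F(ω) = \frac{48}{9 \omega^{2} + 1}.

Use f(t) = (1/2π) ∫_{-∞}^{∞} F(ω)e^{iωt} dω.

f(t) = 8 e^{- \frac{\left|{t}\right|}{3}}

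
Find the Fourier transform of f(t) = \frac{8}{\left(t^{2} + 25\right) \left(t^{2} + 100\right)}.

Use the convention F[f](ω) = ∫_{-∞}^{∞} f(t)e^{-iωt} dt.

F(ω) = \frac{4 \pi \left(2 e^{5 \left|{\omega}\right|} - 1\right) e^{- 10 \left|{\omega}\right|}}{375}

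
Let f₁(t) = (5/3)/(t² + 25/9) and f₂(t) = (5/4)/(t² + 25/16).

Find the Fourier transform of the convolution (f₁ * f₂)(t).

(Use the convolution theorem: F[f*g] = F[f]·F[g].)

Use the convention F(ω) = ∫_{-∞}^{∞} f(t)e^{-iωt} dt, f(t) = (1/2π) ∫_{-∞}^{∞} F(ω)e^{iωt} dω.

F[f₁*f₂](ω) = \pi^{2} e^{- \frac{35 \left|{\omega}\right|}{12}}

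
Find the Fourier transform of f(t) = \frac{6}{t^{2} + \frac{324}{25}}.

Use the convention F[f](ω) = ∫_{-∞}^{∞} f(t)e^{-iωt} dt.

F(ω) = \frac{5 \pi e^{- \frac{18 \left|{\omega}\right|}{5}}}{3}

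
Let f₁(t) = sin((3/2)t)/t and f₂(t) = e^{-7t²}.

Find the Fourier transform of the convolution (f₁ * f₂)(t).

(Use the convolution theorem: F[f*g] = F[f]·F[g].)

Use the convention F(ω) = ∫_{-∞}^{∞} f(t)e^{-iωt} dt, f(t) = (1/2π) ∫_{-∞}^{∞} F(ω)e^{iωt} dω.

F[f₁*f₂](ω) = \begin{cases} \frac{\sqrt{7} \pi^{\frac{3}{2}} e^{- \frac{\omega^{2}}{28}}}{7} & \text{for}\: \omega > - \frac{3}{2} \wedge \omega < \frac{3}{2} \\0 & \text{otherwise} \end{cases}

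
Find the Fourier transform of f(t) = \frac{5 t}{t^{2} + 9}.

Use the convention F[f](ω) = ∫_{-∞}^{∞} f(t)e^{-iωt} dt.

F(ω) = - 5 i \pi e^{- 3 \left|{\omega}\right|} \operatorname{sign}{\left(\omega \right)}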